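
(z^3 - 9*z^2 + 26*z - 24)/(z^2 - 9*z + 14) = (z^2 - 7*z + 12)/(z - 7)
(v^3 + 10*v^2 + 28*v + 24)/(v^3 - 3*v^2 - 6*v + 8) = (v^2 + 8*v + 12)/(v^2 - 5*v + 4)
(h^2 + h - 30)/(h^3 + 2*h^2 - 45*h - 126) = (h - 5)/(h^2 - 4*h - 21)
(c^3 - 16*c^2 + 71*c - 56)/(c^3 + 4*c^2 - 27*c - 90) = (c^3 - 16*c^2 + 71*c - 56)/(c^3 + 4*c^2 - 27*c - 90)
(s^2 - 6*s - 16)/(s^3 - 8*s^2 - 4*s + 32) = 1/(s - 2)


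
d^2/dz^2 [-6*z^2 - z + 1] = -12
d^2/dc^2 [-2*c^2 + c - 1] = -4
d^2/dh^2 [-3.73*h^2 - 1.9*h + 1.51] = -7.46000000000000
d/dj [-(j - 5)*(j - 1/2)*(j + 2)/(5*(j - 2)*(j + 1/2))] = (-4*j^4 + 12*j^3 - 43*j^2 + 12*j - 64)/(5*(4*j^4 - 12*j^3 + j^2 + 12*j + 4))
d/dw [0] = 0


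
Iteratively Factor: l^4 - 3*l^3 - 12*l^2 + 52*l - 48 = (l - 2)*(l^3 - l^2 - 14*l + 24) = (l - 3)*(l - 2)*(l^2 + 2*l - 8) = (l - 3)*(l - 2)^2*(l + 4)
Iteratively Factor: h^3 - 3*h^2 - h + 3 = (h - 1)*(h^2 - 2*h - 3) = (h - 3)*(h - 1)*(h + 1)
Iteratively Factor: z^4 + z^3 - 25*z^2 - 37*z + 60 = (z + 4)*(z^3 - 3*z^2 - 13*z + 15) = (z - 1)*(z + 4)*(z^2 - 2*z - 15) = (z - 1)*(z + 3)*(z + 4)*(z - 5)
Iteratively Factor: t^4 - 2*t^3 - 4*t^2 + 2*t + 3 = (t + 1)*(t^3 - 3*t^2 - t + 3) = (t - 1)*(t + 1)*(t^2 - 2*t - 3) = (t - 3)*(t - 1)*(t + 1)*(t + 1)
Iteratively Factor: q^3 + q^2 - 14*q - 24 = (q - 4)*(q^2 + 5*q + 6) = (q - 4)*(q + 3)*(q + 2)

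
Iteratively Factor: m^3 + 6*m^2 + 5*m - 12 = (m + 4)*(m^2 + 2*m - 3) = (m + 3)*(m + 4)*(m - 1)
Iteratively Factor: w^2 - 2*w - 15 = (w + 3)*(w - 5)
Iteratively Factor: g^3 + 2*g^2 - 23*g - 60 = (g + 4)*(g^2 - 2*g - 15) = (g - 5)*(g + 4)*(g + 3)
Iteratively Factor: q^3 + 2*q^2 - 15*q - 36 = (q - 4)*(q^2 + 6*q + 9) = (q - 4)*(q + 3)*(q + 3)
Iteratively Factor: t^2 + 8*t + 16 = (t + 4)*(t + 4)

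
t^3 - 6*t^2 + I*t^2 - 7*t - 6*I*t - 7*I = (t - 7)*(t + 1)*(t + I)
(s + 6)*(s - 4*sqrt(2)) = s^2 - 4*sqrt(2)*s + 6*s - 24*sqrt(2)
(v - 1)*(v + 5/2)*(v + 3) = v^3 + 9*v^2/2 + 2*v - 15/2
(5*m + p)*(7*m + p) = 35*m^2 + 12*m*p + p^2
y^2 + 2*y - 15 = (y - 3)*(y + 5)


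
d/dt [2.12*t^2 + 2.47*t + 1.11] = 4.24*t + 2.47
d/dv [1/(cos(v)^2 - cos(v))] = (-sin(v)/cos(v)^2 + 2*tan(v))/(cos(v) - 1)^2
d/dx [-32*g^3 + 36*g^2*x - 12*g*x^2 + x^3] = 36*g^2 - 24*g*x + 3*x^2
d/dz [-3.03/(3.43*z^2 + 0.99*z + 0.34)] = (20.7858*z + 2.9997)/(3.43*z^2 + 0.99*z + 0.34)^2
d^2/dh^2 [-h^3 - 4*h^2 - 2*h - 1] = -6*h - 8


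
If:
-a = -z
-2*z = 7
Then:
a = -7/2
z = -7/2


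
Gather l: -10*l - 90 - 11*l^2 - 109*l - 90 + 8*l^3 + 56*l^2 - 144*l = 8*l^3 + 45*l^2 - 263*l - 180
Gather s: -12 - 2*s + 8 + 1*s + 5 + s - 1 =0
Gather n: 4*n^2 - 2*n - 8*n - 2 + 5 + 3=4*n^2 - 10*n + 6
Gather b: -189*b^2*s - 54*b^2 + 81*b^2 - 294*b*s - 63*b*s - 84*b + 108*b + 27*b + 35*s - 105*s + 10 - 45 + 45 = b^2*(27 - 189*s) + b*(51 - 357*s) - 70*s + 10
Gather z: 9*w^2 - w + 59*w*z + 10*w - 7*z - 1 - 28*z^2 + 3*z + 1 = 9*w^2 + 9*w - 28*z^2 + z*(59*w - 4)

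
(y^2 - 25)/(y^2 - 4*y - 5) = (y + 5)/(y + 1)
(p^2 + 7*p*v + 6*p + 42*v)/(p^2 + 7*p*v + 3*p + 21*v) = (p + 6)/(p + 3)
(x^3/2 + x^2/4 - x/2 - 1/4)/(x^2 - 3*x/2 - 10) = (-2*x^3 - x^2 + 2*x + 1)/(2*(-2*x^2 + 3*x + 20))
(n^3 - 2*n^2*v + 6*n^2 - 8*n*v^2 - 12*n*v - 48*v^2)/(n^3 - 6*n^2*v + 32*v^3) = (-n - 6)/(-n + 4*v)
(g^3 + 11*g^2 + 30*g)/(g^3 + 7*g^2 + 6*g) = (g + 5)/(g + 1)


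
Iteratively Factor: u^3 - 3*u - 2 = (u - 2)*(u^2 + 2*u + 1) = (u - 2)*(u + 1)*(u + 1)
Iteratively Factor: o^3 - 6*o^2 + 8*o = (o)*(o^2 - 6*o + 8) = o*(o - 2)*(o - 4)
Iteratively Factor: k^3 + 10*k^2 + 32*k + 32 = (k + 4)*(k^2 + 6*k + 8) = (k + 4)^2*(k + 2)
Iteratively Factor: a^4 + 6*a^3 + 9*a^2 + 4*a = (a + 1)*(a^3 + 5*a^2 + 4*a) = (a + 1)*(a + 4)*(a^2 + a) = a*(a + 1)*(a + 4)*(a + 1)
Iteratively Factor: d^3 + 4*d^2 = (d)*(d^2 + 4*d) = d*(d + 4)*(d)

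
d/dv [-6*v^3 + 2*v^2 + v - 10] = -18*v^2 + 4*v + 1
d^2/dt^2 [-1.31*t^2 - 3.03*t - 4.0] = -2.62000000000000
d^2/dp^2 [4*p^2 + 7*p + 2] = 8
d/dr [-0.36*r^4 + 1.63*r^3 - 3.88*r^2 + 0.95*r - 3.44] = -1.44*r^3 + 4.89*r^2 - 7.76*r + 0.95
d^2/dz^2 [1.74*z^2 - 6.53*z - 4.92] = 3.48000000000000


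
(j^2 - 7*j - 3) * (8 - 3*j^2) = -3*j^4 + 21*j^3 + 17*j^2 - 56*j - 24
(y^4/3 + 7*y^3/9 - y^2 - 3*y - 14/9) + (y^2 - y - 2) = y^4/3 + 7*y^3/9 - 4*y - 32/9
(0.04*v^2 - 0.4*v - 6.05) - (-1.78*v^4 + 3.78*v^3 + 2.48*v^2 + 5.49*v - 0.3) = 1.78*v^4 - 3.78*v^3 - 2.44*v^2 - 5.89*v - 5.75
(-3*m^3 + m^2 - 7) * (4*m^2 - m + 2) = -12*m^5 + 7*m^4 - 7*m^3 - 26*m^2 + 7*m - 14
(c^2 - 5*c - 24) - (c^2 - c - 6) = -4*c - 18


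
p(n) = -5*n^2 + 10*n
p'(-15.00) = 160.00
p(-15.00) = -1275.00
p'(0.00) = 10.00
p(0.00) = 0.00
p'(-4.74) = 57.40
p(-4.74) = -159.74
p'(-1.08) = 20.80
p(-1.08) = -16.63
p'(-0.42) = 14.20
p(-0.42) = -5.08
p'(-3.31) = 43.10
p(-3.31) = -87.88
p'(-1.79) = 27.90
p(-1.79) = -33.92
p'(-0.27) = 12.70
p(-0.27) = -3.06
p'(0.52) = 4.80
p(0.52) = 3.85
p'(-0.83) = 18.30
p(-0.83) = -11.74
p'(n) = 10 - 10*n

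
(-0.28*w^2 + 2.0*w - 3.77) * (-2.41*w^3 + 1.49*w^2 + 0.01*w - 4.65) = 0.6748*w^5 - 5.2372*w^4 + 12.0629*w^3 - 4.2953*w^2 - 9.3377*w + 17.5305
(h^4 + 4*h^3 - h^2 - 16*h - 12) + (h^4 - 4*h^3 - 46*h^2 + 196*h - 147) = 2*h^4 - 47*h^2 + 180*h - 159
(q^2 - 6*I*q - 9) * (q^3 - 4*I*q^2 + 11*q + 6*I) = q^5 - 10*I*q^4 - 22*q^3 - 24*I*q^2 - 63*q - 54*I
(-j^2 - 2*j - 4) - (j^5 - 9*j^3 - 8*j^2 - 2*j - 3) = -j^5 + 9*j^3 + 7*j^2 - 1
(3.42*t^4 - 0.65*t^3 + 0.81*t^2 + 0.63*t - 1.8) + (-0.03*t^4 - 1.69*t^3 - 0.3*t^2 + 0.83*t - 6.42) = 3.39*t^4 - 2.34*t^3 + 0.51*t^2 + 1.46*t - 8.22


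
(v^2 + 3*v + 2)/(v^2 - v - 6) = (v + 1)/(v - 3)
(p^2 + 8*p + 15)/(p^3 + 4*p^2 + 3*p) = (p + 5)/(p*(p + 1))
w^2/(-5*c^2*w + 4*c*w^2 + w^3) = w/(-5*c^2 + 4*c*w + w^2)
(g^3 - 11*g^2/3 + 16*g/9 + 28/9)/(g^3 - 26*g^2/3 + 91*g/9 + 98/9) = (g - 2)/(g - 7)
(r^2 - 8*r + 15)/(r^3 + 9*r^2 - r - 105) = (r - 5)/(r^2 + 12*r + 35)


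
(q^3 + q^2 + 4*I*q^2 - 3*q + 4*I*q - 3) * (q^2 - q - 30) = q^5 + 4*I*q^4 - 34*q^3 - 30*q^2 - 124*I*q^2 + 93*q - 120*I*q + 90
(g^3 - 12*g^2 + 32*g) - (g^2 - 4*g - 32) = g^3 - 13*g^2 + 36*g + 32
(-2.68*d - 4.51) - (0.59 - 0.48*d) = -2.2*d - 5.1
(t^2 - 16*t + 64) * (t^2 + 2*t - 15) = t^4 - 14*t^3 + 17*t^2 + 368*t - 960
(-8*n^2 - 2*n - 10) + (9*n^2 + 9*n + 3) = n^2 + 7*n - 7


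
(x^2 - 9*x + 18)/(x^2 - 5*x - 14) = (-x^2 + 9*x - 18)/(-x^2 + 5*x + 14)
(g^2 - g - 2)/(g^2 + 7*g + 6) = (g - 2)/(g + 6)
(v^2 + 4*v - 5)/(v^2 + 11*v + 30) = (v - 1)/(v + 6)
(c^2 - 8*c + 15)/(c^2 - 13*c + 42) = (c^2 - 8*c + 15)/(c^2 - 13*c + 42)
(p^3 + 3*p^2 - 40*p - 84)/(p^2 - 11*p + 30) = (p^2 + 9*p + 14)/(p - 5)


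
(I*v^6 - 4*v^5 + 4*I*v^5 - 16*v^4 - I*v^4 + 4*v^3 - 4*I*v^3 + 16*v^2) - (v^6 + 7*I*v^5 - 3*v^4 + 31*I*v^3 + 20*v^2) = -v^6 + I*v^6 - 4*v^5 - 3*I*v^5 - 13*v^4 - I*v^4 + 4*v^3 - 35*I*v^3 - 4*v^2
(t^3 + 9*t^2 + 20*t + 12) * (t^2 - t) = t^5 + 8*t^4 + 11*t^3 - 8*t^2 - 12*t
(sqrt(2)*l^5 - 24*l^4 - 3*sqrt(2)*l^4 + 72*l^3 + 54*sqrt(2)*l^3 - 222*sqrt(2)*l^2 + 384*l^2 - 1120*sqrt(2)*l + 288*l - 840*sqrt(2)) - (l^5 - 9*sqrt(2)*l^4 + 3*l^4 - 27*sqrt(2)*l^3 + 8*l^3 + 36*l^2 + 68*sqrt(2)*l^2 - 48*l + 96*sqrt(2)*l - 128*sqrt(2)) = -l^5 + sqrt(2)*l^5 - 27*l^4 + 6*sqrt(2)*l^4 + 64*l^3 + 81*sqrt(2)*l^3 - 290*sqrt(2)*l^2 + 348*l^2 - 1216*sqrt(2)*l + 336*l - 712*sqrt(2)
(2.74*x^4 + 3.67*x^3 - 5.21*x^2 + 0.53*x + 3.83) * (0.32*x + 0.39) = 0.8768*x^5 + 2.243*x^4 - 0.2359*x^3 - 1.8623*x^2 + 1.4323*x + 1.4937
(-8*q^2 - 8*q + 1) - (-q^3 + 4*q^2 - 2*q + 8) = q^3 - 12*q^2 - 6*q - 7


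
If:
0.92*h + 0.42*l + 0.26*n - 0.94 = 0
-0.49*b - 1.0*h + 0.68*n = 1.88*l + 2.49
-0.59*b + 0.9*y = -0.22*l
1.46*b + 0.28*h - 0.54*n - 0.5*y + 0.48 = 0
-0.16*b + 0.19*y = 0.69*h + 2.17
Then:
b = 5.50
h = -3.65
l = 3.26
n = 11.26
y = 2.81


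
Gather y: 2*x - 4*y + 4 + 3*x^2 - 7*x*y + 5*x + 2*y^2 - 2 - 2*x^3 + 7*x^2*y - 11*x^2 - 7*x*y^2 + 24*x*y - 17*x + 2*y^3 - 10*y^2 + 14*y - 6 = -2*x^3 - 8*x^2 - 10*x + 2*y^3 + y^2*(-7*x - 8) + y*(7*x^2 + 17*x + 10) - 4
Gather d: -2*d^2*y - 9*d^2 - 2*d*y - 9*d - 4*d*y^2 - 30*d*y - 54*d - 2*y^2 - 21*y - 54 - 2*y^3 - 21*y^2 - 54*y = d^2*(-2*y - 9) + d*(-4*y^2 - 32*y - 63) - 2*y^3 - 23*y^2 - 75*y - 54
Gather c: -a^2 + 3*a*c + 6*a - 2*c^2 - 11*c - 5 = -a^2 + 6*a - 2*c^2 + c*(3*a - 11) - 5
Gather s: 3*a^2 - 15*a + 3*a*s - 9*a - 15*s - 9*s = 3*a^2 - 24*a + s*(3*a - 24)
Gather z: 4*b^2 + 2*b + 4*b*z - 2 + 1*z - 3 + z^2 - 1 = 4*b^2 + 2*b + z^2 + z*(4*b + 1) - 6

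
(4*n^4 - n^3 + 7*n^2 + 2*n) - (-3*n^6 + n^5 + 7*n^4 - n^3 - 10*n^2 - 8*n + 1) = 3*n^6 - n^5 - 3*n^4 + 17*n^2 + 10*n - 1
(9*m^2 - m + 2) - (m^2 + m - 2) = 8*m^2 - 2*m + 4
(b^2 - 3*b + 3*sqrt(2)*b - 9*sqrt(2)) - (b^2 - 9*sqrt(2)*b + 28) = -3*b + 12*sqrt(2)*b - 28 - 9*sqrt(2)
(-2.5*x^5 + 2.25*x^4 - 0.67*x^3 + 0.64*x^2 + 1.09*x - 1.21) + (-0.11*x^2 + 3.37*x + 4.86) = -2.5*x^5 + 2.25*x^4 - 0.67*x^3 + 0.53*x^2 + 4.46*x + 3.65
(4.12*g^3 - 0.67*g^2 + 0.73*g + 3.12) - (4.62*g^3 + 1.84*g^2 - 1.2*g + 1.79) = -0.5*g^3 - 2.51*g^2 + 1.93*g + 1.33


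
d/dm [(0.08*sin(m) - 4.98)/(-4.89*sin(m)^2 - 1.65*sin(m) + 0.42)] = (0.3912*sin(m)^2 - 48.7044*sin(m) - 8.1834)*cos(m)/(23.9121*sin(m)^4 + 16.137*sin(m)^3 - 1.3851*sin(m)^2 - 1.386*sin(m) + 0.1764)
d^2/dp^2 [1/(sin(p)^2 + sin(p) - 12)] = (-4*sin(p)^4 - 3*sin(p)^3 - 43*sin(p)^2 - 6*sin(p) + 26)/(sin(p)^2 + sin(p) - 12)^3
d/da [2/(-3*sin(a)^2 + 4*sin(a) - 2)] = 4*(3*sin(a) - 2)*cos(a)/(3*sin(a)^2 - 4*sin(a) + 2)^2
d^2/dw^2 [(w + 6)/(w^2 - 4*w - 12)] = 2*((-3*w - 2)*(-w^2 + 4*w + 12) - 4*(w - 2)^2*(w + 6))/(-w^2 + 4*w + 12)^3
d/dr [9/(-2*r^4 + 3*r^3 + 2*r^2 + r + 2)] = 9*(8*r^3 - 9*r^2 - 4*r - 1)/(-2*r^4 + 3*r^3 + 2*r^2 + r + 2)^2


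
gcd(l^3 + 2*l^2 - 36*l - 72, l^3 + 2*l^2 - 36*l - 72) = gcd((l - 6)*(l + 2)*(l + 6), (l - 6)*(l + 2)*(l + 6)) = l^3 + 2*l^2 - 36*l - 72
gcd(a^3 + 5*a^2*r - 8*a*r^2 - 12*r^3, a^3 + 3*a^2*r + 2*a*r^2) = a + r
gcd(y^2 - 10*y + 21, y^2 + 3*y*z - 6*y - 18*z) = 1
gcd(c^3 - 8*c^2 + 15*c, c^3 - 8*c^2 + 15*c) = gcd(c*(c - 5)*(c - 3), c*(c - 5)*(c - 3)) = c^3 - 8*c^2 + 15*c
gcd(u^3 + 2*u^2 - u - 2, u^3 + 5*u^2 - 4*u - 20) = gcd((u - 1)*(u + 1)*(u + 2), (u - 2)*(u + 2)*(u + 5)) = u + 2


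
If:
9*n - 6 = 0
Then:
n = 2/3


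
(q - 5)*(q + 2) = q^2 - 3*q - 10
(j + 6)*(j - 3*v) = j^2 - 3*j*v + 6*j - 18*v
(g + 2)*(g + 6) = g^2 + 8*g + 12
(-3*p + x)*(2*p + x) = -6*p^2 - p*x + x^2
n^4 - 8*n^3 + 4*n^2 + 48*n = n*(n - 6)*(n - 4)*(n + 2)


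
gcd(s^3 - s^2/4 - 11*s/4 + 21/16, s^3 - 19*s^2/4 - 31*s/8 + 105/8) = s^2 + s/4 - 21/8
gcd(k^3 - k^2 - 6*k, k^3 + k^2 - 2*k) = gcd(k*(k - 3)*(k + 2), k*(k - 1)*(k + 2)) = k^2 + 2*k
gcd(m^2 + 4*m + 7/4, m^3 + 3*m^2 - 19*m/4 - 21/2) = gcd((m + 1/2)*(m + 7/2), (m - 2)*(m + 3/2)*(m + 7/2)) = m + 7/2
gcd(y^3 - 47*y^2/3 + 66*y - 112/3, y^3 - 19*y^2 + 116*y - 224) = y^2 - 15*y + 56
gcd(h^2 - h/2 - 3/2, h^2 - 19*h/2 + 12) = h - 3/2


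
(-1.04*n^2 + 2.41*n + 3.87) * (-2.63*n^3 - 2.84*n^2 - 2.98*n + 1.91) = 2.7352*n^5 - 3.3847*n^4 - 13.9233*n^3 - 20.159*n^2 - 6.9295*n + 7.3917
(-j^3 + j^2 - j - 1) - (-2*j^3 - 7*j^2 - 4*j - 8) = j^3 + 8*j^2 + 3*j + 7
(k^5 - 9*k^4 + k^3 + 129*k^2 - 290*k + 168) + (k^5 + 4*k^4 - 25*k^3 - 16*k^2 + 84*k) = 2*k^5 - 5*k^4 - 24*k^3 + 113*k^2 - 206*k + 168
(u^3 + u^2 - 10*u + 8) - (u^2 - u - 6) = u^3 - 9*u + 14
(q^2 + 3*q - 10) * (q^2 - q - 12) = q^4 + 2*q^3 - 25*q^2 - 26*q + 120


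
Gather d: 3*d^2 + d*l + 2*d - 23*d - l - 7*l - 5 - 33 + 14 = 3*d^2 + d*(l - 21) - 8*l - 24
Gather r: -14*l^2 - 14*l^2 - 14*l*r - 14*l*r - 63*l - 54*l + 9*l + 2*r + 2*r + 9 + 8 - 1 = -28*l^2 - 108*l + r*(4 - 28*l) + 16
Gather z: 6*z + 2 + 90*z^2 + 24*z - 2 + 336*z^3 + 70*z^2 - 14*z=336*z^3 + 160*z^2 + 16*z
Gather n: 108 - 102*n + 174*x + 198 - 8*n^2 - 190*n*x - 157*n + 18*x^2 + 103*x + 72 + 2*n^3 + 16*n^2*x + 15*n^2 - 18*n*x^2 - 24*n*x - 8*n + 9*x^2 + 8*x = 2*n^3 + n^2*(16*x + 7) + n*(-18*x^2 - 214*x - 267) + 27*x^2 + 285*x + 378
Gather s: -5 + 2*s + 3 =2*s - 2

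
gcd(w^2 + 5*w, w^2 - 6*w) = w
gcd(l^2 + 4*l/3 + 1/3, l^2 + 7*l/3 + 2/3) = l + 1/3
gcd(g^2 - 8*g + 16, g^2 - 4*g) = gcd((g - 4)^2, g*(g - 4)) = g - 4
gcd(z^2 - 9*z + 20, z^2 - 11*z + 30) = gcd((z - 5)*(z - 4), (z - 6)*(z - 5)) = z - 5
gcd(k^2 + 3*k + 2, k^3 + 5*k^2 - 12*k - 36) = k + 2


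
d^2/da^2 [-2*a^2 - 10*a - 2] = -4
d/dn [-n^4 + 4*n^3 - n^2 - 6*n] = -4*n^3 + 12*n^2 - 2*n - 6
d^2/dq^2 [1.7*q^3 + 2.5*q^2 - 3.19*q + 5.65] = 10.2*q + 5.0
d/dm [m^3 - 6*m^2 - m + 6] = 3*m^2 - 12*m - 1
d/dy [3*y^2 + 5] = 6*y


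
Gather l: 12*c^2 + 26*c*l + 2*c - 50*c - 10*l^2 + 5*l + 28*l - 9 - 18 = 12*c^2 - 48*c - 10*l^2 + l*(26*c + 33) - 27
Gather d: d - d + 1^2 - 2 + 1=0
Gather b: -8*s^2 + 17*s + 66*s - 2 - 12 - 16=-8*s^2 + 83*s - 30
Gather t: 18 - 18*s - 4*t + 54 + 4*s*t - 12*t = -18*s + t*(4*s - 16) + 72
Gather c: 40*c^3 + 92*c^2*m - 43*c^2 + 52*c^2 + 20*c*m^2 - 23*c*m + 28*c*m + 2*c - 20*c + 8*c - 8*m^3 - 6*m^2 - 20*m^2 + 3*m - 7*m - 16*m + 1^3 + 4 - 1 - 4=40*c^3 + c^2*(92*m + 9) + c*(20*m^2 + 5*m - 10) - 8*m^3 - 26*m^2 - 20*m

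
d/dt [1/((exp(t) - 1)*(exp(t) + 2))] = (-2*exp(t) - 1)*exp(t)/(exp(4*t) + 2*exp(3*t) - 3*exp(2*t) - 4*exp(t) + 4)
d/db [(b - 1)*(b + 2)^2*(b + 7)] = 4*b^3 + 30*b^2 + 42*b - 4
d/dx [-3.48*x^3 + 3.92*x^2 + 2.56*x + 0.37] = -10.44*x^2 + 7.84*x + 2.56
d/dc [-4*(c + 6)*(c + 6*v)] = -8*c - 24*v - 24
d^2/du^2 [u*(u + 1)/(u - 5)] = 60/(u^3 - 15*u^2 + 75*u - 125)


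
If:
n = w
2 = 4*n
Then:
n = 1/2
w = 1/2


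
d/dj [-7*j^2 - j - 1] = -14*j - 1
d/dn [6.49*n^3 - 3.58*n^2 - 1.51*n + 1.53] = 19.47*n^2 - 7.16*n - 1.51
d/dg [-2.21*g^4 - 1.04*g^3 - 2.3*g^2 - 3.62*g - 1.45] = -8.84*g^3 - 3.12*g^2 - 4.6*g - 3.62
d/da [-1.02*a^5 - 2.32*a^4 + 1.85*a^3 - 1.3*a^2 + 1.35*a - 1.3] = -5.1*a^4 - 9.28*a^3 + 5.55*a^2 - 2.6*a + 1.35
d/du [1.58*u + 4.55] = 1.58000000000000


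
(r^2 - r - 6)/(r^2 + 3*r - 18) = (r + 2)/(r + 6)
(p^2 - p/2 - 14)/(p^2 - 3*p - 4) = (p + 7/2)/(p + 1)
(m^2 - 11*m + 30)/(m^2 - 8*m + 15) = (m - 6)/(m - 3)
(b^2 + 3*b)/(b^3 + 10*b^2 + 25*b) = (b + 3)/(b^2 + 10*b + 25)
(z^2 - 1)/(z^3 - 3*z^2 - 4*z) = (z - 1)/(z*(z - 4))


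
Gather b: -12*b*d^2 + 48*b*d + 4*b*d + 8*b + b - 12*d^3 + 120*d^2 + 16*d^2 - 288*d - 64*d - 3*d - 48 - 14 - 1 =b*(-12*d^2 + 52*d + 9) - 12*d^3 + 136*d^2 - 355*d - 63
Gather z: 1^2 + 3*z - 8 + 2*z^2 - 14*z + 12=2*z^2 - 11*z + 5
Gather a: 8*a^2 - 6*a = 8*a^2 - 6*a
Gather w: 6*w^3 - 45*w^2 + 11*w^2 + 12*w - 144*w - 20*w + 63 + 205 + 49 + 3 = 6*w^3 - 34*w^2 - 152*w + 320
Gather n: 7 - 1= 6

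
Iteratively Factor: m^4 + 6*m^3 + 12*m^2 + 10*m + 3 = (m + 3)*(m^3 + 3*m^2 + 3*m + 1) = (m + 1)*(m + 3)*(m^2 + 2*m + 1) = (m + 1)^2*(m + 3)*(m + 1)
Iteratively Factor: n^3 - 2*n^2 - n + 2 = (n - 2)*(n^2 - 1) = (n - 2)*(n + 1)*(n - 1)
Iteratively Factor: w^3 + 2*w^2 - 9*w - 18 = (w + 3)*(w^2 - w - 6) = (w - 3)*(w + 3)*(w + 2)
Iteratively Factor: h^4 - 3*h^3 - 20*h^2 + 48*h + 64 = (h - 4)*(h^3 + h^2 - 16*h - 16) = (h - 4)*(h + 1)*(h^2 - 16) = (h - 4)^2*(h + 1)*(h + 4)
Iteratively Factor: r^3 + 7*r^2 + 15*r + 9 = (r + 3)*(r^2 + 4*r + 3) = (r + 3)^2*(r + 1)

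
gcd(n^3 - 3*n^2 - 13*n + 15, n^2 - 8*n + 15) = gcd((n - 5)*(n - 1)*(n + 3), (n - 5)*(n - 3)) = n - 5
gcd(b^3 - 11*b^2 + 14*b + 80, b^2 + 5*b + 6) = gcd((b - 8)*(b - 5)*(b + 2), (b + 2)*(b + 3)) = b + 2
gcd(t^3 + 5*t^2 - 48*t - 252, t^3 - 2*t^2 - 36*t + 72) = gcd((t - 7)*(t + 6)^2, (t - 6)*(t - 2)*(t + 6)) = t + 6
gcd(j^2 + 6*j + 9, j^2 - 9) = j + 3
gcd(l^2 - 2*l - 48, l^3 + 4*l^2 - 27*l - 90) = l + 6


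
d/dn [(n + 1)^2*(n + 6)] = (n + 1)*(3*n + 13)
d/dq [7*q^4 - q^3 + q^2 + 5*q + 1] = 28*q^3 - 3*q^2 + 2*q + 5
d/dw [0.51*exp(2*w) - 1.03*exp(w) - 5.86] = (1.02*exp(w) - 1.03)*exp(w)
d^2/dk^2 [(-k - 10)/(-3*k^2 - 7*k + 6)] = 2*((k + 10)*(6*k + 7)^2 - (9*k + 37)*(3*k^2 + 7*k - 6))/(3*k^2 + 7*k - 6)^3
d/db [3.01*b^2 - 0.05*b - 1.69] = 6.02*b - 0.05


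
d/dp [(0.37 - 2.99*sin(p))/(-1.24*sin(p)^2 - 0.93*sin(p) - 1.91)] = (-3.7076*sin(p)^2 + 0.9176*sin(p) + 6.055)*cos(p)/(1.5376*sin(p)^4 + 2.3064*sin(p)^3 + 5.6017*sin(p)^2 + 3.5526*sin(p) + 3.6481)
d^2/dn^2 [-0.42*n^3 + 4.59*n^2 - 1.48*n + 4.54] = 9.18 - 2.52*n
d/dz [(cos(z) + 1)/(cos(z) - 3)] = 4*sin(z)/(cos(z) - 3)^2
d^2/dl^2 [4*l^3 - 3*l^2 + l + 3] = 24*l - 6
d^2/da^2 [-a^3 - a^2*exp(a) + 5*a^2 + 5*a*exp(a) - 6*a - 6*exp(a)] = -a^2*exp(a) + a*exp(a) - 6*a + 2*exp(a) + 10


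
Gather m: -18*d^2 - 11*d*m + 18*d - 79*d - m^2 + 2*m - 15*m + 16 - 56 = -18*d^2 - 61*d - m^2 + m*(-11*d - 13) - 40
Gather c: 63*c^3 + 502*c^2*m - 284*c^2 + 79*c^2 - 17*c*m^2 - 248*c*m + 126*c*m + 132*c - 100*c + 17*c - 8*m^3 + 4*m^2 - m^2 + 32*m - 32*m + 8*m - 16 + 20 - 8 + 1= 63*c^3 + c^2*(502*m - 205) + c*(-17*m^2 - 122*m + 49) - 8*m^3 + 3*m^2 + 8*m - 3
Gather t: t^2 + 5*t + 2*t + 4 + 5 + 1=t^2 + 7*t + 10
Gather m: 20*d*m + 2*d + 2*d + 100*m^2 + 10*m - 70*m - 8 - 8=4*d + 100*m^2 + m*(20*d - 60) - 16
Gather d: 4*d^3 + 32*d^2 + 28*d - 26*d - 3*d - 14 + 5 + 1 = 4*d^3 + 32*d^2 - d - 8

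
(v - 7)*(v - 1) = v^2 - 8*v + 7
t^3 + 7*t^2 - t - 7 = (t - 1)*(t + 1)*(t + 7)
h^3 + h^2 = h^2*(h + 1)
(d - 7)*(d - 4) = d^2 - 11*d + 28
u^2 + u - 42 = (u - 6)*(u + 7)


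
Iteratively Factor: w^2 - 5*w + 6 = (w - 3)*(w - 2)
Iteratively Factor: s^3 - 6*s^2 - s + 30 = (s - 3)*(s^2 - 3*s - 10) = (s - 5)*(s - 3)*(s + 2)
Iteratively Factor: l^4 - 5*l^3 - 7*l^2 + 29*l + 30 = (l - 3)*(l^3 - 2*l^2 - 13*l - 10) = (l - 3)*(l + 1)*(l^2 - 3*l - 10) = (l - 5)*(l - 3)*(l + 1)*(l + 2)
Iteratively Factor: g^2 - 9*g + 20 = (g - 4)*(g - 5)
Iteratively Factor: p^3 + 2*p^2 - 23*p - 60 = (p + 3)*(p^2 - p - 20) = (p - 5)*(p + 3)*(p + 4)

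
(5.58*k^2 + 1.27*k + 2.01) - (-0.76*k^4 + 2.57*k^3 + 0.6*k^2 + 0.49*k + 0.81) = 0.76*k^4 - 2.57*k^3 + 4.98*k^2 + 0.78*k + 1.2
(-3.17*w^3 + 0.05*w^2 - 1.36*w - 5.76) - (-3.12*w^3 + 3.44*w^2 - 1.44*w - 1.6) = -0.0499999999999998*w^3 - 3.39*w^2 + 0.0799999999999998*w - 4.16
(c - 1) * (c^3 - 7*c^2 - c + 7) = c^4 - 8*c^3 + 6*c^2 + 8*c - 7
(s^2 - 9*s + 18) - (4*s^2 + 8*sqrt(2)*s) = -3*s^2 - 8*sqrt(2)*s - 9*s + 18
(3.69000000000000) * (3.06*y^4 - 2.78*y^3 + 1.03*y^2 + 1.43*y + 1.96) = 11.2914*y^4 - 10.2582*y^3 + 3.8007*y^2 + 5.2767*y + 7.2324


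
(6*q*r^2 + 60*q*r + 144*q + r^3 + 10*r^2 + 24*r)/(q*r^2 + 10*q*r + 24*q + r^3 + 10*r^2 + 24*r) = (6*q + r)/(q + r)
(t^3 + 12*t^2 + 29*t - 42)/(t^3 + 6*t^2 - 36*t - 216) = (t^2 + 6*t - 7)/(t^2 - 36)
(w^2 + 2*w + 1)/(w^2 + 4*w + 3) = (w + 1)/(w + 3)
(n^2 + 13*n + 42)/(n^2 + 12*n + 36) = (n + 7)/(n + 6)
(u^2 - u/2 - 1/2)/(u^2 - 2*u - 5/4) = 2*(u - 1)/(2*u - 5)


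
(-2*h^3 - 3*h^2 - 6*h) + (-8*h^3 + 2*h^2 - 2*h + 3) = -10*h^3 - h^2 - 8*h + 3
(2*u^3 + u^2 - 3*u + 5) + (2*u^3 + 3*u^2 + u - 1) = 4*u^3 + 4*u^2 - 2*u + 4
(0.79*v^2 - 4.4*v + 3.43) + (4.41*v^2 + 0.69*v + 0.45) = 5.2*v^2 - 3.71*v + 3.88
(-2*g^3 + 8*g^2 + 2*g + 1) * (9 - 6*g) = 12*g^4 - 66*g^3 + 60*g^2 + 12*g + 9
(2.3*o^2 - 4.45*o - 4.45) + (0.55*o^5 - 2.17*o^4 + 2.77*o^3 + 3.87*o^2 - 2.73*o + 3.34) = 0.55*o^5 - 2.17*o^4 + 2.77*o^3 + 6.17*o^2 - 7.18*o - 1.11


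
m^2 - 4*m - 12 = (m - 6)*(m + 2)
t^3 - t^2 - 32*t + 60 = (t - 5)*(t - 2)*(t + 6)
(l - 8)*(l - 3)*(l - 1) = l^3 - 12*l^2 + 35*l - 24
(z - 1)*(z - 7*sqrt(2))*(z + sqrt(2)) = z^3 - 6*sqrt(2)*z^2 - z^2 - 14*z + 6*sqrt(2)*z + 14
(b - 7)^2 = b^2 - 14*b + 49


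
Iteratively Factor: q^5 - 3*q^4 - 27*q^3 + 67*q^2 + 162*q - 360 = (q + 3)*(q^4 - 6*q^3 - 9*q^2 + 94*q - 120) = (q - 3)*(q + 3)*(q^3 - 3*q^2 - 18*q + 40) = (q - 3)*(q - 2)*(q + 3)*(q^2 - q - 20) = (q - 5)*(q - 3)*(q - 2)*(q + 3)*(q + 4)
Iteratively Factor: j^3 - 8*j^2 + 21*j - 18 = (j - 2)*(j^2 - 6*j + 9) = (j - 3)*(j - 2)*(j - 3)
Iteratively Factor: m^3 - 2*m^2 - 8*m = (m)*(m^2 - 2*m - 8) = m*(m + 2)*(m - 4)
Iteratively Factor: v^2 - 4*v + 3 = (v - 1)*(v - 3)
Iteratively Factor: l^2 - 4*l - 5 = (l - 5)*(l + 1)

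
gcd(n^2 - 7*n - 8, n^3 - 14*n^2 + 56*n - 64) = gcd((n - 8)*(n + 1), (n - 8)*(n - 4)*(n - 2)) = n - 8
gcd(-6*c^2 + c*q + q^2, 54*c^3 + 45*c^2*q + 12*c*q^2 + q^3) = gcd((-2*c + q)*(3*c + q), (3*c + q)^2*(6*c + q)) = 3*c + q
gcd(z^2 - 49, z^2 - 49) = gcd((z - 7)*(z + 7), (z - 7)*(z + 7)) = z^2 - 49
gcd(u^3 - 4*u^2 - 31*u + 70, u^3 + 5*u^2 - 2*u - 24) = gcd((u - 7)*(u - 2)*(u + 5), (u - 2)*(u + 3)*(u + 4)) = u - 2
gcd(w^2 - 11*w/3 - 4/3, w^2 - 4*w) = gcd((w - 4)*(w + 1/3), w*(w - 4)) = w - 4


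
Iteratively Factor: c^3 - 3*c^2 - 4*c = (c)*(c^2 - 3*c - 4) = c*(c + 1)*(c - 4)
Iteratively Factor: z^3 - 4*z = (z)*(z^2 - 4) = z*(z - 2)*(z + 2)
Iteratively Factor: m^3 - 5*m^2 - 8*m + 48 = (m - 4)*(m^2 - m - 12) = (m - 4)^2*(m + 3)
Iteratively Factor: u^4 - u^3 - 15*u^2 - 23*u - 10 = (u + 1)*(u^3 - 2*u^2 - 13*u - 10) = (u + 1)^2*(u^2 - 3*u - 10) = (u + 1)^2*(u + 2)*(u - 5)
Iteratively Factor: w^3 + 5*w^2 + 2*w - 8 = (w + 4)*(w^2 + w - 2) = (w + 2)*(w + 4)*(w - 1)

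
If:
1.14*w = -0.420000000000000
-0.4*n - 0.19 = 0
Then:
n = -0.48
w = -0.37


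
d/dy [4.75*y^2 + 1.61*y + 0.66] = 9.5*y + 1.61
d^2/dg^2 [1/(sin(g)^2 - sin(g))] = (-4 - 1/sin(g) + 4/sin(g)^2 - 2/sin(g)^3)/(sin(g) - 1)^2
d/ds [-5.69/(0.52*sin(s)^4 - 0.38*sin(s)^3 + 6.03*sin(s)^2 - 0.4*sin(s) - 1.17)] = (11.8352*sin(s)^3 - 6.4866*sin(s)^2 + 68.6214*sin(s) - 2.276)*cos(s)/(-0.52*sin(s)^4 + 0.38*sin(s)^3 - 6.03*sin(s)^2 + 0.4*sin(s) + 1.17)^2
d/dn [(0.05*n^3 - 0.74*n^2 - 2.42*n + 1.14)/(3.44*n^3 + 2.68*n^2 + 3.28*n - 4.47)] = (2.6796*n^4 + 16.9776*n^3 - 8.3769*n^2 + 0.505199999999999*n + 7.0782)/(11.8336*n^6 + 18.4384*n^5 + 29.7488*n^4 - 13.1728*n^3 - 13.2008*n^2 - 29.3232*n + 19.9809)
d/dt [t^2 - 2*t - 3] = 2*t - 2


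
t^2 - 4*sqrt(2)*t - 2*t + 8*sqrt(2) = (t - 2)*(t - 4*sqrt(2))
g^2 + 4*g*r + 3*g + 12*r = (g + 3)*(g + 4*r)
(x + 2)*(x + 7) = x^2 + 9*x + 14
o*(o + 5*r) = o^2 + 5*o*r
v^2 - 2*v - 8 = (v - 4)*(v + 2)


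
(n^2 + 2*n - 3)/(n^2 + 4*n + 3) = (n - 1)/(n + 1)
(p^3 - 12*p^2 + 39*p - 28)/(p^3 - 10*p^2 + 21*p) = (p^2 - 5*p + 4)/(p*(p - 3))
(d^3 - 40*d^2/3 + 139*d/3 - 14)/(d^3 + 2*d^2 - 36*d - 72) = (3*d^2 - 22*d + 7)/(3*(d^2 + 8*d + 12))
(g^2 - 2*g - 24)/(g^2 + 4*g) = (g - 6)/g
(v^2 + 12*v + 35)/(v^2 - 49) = (v + 5)/(v - 7)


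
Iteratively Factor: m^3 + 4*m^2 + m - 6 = (m + 2)*(m^2 + 2*m - 3) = (m - 1)*(m + 2)*(m + 3)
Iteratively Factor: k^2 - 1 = (k - 1)*(k + 1)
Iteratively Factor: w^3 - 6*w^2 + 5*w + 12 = (w + 1)*(w^2 - 7*w + 12) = (w - 3)*(w + 1)*(w - 4)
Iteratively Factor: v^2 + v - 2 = (v + 2)*(v - 1)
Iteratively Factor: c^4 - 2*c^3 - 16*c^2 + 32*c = (c - 2)*(c^3 - 16*c) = (c - 4)*(c - 2)*(c^2 + 4*c) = (c - 4)*(c - 2)*(c + 4)*(c)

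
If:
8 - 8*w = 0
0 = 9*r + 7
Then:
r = -7/9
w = 1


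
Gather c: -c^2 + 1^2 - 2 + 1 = -c^2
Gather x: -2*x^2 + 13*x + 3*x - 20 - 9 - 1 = -2*x^2 + 16*x - 30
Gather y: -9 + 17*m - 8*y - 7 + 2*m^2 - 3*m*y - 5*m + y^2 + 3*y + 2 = 2*m^2 + 12*m + y^2 + y*(-3*m - 5) - 14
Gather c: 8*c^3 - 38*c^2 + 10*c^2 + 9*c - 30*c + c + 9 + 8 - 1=8*c^3 - 28*c^2 - 20*c + 16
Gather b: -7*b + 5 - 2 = 3 - 7*b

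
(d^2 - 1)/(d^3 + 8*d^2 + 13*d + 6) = (d - 1)/(d^2 + 7*d + 6)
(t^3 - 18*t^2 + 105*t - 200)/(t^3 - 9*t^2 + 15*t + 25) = (t - 8)/(t + 1)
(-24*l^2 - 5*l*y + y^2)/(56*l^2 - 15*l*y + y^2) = (3*l + y)/(-7*l + y)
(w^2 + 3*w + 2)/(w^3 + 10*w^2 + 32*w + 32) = (w + 1)/(w^2 + 8*w + 16)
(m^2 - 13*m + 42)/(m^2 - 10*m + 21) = (m - 6)/(m - 3)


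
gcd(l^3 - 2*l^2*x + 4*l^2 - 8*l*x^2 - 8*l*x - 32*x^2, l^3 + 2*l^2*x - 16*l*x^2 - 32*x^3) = -l^2 + 2*l*x + 8*x^2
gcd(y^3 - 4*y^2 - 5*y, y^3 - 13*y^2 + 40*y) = y^2 - 5*y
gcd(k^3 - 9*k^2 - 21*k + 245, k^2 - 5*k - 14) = k - 7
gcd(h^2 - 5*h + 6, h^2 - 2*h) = h - 2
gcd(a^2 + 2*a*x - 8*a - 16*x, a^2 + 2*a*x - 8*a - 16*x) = a^2 + 2*a*x - 8*a - 16*x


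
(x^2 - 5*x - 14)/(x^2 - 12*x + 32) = (x^2 - 5*x - 14)/(x^2 - 12*x + 32)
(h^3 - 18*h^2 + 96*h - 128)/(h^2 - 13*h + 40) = (h^2 - 10*h + 16)/(h - 5)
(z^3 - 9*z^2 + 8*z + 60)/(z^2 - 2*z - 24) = (z^2 - 3*z - 10)/(z + 4)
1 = 1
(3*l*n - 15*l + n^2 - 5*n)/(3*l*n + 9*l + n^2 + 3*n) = (n - 5)/(n + 3)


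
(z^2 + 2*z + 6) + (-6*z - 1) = z^2 - 4*z + 5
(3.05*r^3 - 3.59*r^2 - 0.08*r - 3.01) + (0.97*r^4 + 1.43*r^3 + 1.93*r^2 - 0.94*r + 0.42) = 0.97*r^4 + 4.48*r^3 - 1.66*r^2 - 1.02*r - 2.59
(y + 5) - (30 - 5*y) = 6*y - 25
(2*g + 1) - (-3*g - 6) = 5*g + 7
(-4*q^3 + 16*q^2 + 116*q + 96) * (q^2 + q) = -4*q^5 + 12*q^4 + 132*q^3 + 212*q^2 + 96*q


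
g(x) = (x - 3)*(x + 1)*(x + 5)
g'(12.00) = 491.00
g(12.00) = 1989.00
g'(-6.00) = 59.00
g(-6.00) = -45.00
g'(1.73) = 6.36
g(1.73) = -23.33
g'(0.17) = -11.89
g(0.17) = -17.12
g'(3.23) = 37.68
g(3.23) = 8.01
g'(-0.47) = -15.16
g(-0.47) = -8.33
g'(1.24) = -0.95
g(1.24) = -24.60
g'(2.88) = 29.16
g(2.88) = -3.67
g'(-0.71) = -15.75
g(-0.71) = -4.62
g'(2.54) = 21.59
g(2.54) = -12.28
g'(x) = (x - 3)*(x + 1) + (x - 3)*(x + 5) + (x + 1)*(x + 5) = 3*x^2 + 6*x - 13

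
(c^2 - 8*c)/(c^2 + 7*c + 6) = c*(c - 8)/(c^2 + 7*c + 6)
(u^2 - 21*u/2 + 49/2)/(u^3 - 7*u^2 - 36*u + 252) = (u - 7/2)/(u^2 - 36)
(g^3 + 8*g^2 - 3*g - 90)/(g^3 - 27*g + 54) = (g + 5)/(g - 3)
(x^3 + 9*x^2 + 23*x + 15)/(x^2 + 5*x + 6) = (x^2 + 6*x + 5)/(x + 2)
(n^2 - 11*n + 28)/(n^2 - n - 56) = (-n^2 + 11*n - 28)/(-n^2 + n + 56)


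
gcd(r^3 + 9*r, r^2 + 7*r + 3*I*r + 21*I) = r + 3*I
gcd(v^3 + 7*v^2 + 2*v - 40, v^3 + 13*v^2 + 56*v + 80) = v^2 + 9*v + 20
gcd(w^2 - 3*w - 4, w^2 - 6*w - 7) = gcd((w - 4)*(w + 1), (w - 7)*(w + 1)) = w + 1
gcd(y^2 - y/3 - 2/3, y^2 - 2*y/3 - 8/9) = y + 2/3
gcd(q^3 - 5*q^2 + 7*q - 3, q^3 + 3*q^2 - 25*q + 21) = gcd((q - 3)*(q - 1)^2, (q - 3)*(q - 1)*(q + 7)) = q^2 - 4*q + 3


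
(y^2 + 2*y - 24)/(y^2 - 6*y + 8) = (y + 6)/(y - 2)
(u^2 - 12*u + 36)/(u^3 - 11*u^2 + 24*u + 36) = 1/(u + 1)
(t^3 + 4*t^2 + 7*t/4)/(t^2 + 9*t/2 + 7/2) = t*(2*t + 1)/(2*(t + 1))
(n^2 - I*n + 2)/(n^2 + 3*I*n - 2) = (n - 2*I)/(n + 2*I)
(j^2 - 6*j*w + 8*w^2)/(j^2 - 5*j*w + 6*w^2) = (-j + 4*w)/(-j + 3*w)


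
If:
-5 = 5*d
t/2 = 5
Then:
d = -1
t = 10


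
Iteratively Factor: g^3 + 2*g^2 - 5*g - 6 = (g + 3)*(g^2 - g - 2) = (g - 2)*(g + 3)*(g + 1)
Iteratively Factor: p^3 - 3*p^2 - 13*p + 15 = (p - 1)*(p^2 - 2*p - 15) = (p - 1)*(p + 3)*(p - 5)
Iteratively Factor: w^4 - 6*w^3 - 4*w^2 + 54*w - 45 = (w + 3)*(w^3 - 9*w^2 + 23*w - 15) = (w - 3)*(w + 3)*(w^2 - 6*w + 5) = (w - 5)*(w - 3)*(w + 3)*(w - 1)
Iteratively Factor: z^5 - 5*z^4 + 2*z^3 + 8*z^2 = (z + 1)*(z^4 - 6*z^3 + 8*z^2) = (z - 2)*(z + 1)*(z^3 - 4*z^2) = (z - 4)*(z - 2)*(z + 1)*(z^2) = z*(z - 4)*(z - 2)*(z + 1)*(z)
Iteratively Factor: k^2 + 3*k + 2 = (k + 2)*(k + 1)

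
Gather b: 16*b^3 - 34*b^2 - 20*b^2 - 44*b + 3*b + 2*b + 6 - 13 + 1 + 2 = 16*b^3 - 54*b^2 - 39*b - 4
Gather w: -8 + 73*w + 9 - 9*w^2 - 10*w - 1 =-9*w^2 + 63*w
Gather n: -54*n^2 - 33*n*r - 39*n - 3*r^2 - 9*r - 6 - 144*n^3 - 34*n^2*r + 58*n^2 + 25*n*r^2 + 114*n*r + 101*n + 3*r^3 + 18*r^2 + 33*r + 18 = -144*n^3 + n^2*(4 - 34*r) + n*(25*r^2 + 81*r + 62) + 3*r^3 + 15*r^2 + 24*r + 12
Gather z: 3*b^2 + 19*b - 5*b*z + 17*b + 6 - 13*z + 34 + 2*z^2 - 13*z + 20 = 3*b^2 + 36*b + 2*z^2 + z*(-5*b - 26) + 60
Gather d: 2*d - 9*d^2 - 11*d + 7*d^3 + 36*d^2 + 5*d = 7*d^3 + 27*d^2 - 4*d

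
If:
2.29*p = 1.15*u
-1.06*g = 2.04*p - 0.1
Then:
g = 0.0943396226415094 - 0.966466177803411*u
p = 0.502183406113537*u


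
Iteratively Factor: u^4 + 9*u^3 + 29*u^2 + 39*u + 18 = (u + 3)*(u^3 + 6*u^2 + 11*u + 6) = (u + 1)*(u + 3)*(u^2 + 5*u + 6) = (u + 1)*(u + 2)*(u + 3)*(u + 3)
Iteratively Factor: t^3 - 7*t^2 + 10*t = (t)*(t^2 - 7*t + 10) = t*(t - 5)*(t - 2)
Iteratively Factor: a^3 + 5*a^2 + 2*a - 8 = (a + 2)*(a^2 + 3*a - 4) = (a + 2)*(a + 4)*(a - 1)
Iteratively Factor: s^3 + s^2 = (s)*(s^2 + s) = s^2*(s + 1)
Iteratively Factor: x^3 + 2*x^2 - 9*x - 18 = (x + 3)*(x^2 - x - 6) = (x - 3)*(x + 3)*(x + 2)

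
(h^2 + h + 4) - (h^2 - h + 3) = 2*h + 1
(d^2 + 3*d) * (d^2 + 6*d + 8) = d^4 + 9*d^3 + 26*d^2 + 24*d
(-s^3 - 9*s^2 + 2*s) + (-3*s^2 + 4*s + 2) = -s^3 - 12*s^2 + 6*s + 2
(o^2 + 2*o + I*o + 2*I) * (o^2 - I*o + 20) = o^4 + 2*o^3 + 21*o^2 + 42*o + 20*I*o + 40*I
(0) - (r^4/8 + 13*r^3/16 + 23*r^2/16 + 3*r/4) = -r^4/8 - 13*r^3/16 - 23*r^2/16 - 3*r/4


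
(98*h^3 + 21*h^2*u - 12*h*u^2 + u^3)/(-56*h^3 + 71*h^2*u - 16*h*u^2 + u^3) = (-14*h^2 - 5*h*u + u^2)/(8*h^2 - 9*h*u + u^2)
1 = 1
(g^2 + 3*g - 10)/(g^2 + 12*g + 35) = (g - 2)/(g + 7)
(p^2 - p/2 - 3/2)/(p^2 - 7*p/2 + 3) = (p + 1)/(p - 2)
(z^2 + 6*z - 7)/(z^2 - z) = (z + 7)/z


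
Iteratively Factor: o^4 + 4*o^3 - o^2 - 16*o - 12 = (o - 2)*(o^3 + 6*o^2 + 11*o + 6) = (o - 2)*(o + 1)*(o^2 + 5*o + 6) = (o - 2)*(o + 1)*(o + 3)*(o + 2)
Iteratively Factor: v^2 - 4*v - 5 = (v + 1)*(v - 5)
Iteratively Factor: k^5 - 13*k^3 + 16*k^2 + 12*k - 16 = (k - 1)*(k^4 + k^3 - 12*k^2 + 4*k + 16) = (k - 1)*(k + 1)*(k^3 - 12*k + 16) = (k - 2)*(k - 1)*(k + 1)*(k^2 + 2*k - 8) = (k - 2)*(k - 1)*(k + 1)*(k + 4)*(k - 2)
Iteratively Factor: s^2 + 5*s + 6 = (s + 3)*(s + 2)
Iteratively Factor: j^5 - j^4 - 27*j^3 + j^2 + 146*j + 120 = (j + 1)*(j^4 - 2*j^3 - 25*j^2 + 26*j + 120) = (j + 1)*(j + 2)*(j^3 - 4*j^2 - 17*j + 60) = (j + 1)*(j + 2)*(j + 4)*(j^2 - 8*j + 15) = (j - 3)*(j + 1)*(j + 2)*(j + 4)*(j - 5)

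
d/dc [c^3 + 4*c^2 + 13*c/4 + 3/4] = 3*c^2 + 8*c + 13/4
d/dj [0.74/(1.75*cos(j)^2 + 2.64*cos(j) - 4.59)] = (2.59*cos(j) + 1.9536)*sin(j)/(1.75*cos(j)^2 + 2.64*cos(j) - 4.59)^2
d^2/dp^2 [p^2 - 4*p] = 2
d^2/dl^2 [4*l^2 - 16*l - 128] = 8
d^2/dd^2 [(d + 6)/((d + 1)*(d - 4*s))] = 2*((d + 1)^2*(d + 6) - (d + 1)^2*(d - 4*s) + (d + 1)*(d + 6)*(d - 4*s) - (d + 1)*(d - 4*s)^2 + (d + 6)*(d - 4*s)^2)/((d + 1)^3*(d - 4*s)^3)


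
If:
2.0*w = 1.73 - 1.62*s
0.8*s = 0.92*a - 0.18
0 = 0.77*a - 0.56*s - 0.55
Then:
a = 3.37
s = 3.64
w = -2.09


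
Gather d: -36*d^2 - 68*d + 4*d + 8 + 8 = -36*d^2 - 64*d + 16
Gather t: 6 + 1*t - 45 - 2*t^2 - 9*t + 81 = -2*t^2 - 8*t + 42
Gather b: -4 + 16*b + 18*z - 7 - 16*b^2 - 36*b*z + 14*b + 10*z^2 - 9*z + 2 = -16*b^2 + b*(30 - 36*z) + 10*z^2 + 9*z - 9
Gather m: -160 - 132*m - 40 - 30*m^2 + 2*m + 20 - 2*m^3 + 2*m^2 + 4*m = -2*m^3 - 28*m^2 - 126*m - 180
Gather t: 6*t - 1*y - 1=6*t - y - 1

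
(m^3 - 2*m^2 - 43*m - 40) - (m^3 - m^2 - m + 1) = -m^2 - 42*m - 41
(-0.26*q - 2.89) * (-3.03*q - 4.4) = 0.7878*q^2 + 9.9007*q + 12.716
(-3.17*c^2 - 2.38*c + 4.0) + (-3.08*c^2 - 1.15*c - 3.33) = -6.25*c^2 - 3.53*c + 0.67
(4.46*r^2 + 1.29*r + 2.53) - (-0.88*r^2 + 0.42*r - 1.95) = 5.34*r^2 + 0.87*r + 4.48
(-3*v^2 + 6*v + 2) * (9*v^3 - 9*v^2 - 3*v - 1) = -27*v^5 + 81*v^4 - 27*v^3 - 33*v^2 - 12*v - 2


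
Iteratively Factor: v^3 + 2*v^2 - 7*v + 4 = (v - 1)*(v^2 + 3*v - 4) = (v - 1)*(v + 4)*(v - 1)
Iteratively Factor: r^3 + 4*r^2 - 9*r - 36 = (r + 3)*(r^2 + r - 12) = (r - 3)*(r + 3)*(r + 4)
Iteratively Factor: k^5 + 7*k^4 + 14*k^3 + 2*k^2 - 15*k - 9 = (k + 1)*(k^4 + 6*k^3 + 8*k^2 - 6*k - 9) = (k + 1)^2*(k^3 + 5*k^2 + 3*k - 9) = (k + 1)^2*(k + 3)*(k^2 + 2*k - 3) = (k + 1)^2*(k + 3)^2*(k - 1)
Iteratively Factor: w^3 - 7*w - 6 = (w - 3)*(w^2 + 3*w + 2) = (w - 3)*(w + 1)*(w + 2)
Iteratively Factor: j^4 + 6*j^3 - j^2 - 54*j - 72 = (j + 2)*(j^3 + 4*j^2 - 9*j - 36) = (j - 3)*(j + 2)*(j^2 + 7*j + 12) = (j - 3)*(j + 2)*(j + 4)*(j + 3)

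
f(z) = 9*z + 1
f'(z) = 9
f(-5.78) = -51.02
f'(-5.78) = 9.00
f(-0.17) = -0.53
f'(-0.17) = 9.00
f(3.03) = 28.27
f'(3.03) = 9.00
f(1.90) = 18.10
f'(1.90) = 9.00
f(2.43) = 22.87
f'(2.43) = 9.00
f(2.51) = 23.59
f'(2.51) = 9.00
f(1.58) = 15.22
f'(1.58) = 9.00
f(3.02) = 28.18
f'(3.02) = 9.00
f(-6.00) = -53.00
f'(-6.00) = 9.00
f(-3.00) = -26.00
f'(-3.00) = 9.00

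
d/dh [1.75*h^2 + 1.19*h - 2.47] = 3.5*h + 1.19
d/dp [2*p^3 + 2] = 6*p^2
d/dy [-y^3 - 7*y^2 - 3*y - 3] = -3*y^2 - 14*y - 3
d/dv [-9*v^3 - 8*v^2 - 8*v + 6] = -27*v^2 - 16*v - 8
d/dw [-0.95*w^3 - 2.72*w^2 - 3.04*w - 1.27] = -2.85*w^2 - 5.44*w - 3.04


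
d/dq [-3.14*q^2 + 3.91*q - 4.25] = 3.91 - 6.28*q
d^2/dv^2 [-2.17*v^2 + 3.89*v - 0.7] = -4.34000000000000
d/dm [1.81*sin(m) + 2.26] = 1.81*cos(m)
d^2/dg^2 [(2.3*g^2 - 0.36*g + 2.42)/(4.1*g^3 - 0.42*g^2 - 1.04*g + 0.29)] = (77.326*g^6 - 36.3096*g^5 + 550.72512*g^4 - 110.168008*g^3 - 52.534632*g^2 - 11.185032*g + 5.994164)/(68.921*g^9 - 21.1806*g^8 - 50.27748*g^7 + 25.295892*g^6 + 9.757032*g^5 - 8.628708*g^4 + 0.669598*g^3 + 0.835026*g^2 - 0.262392*g + 0.024389)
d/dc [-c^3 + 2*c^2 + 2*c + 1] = -3*c^2 + 4*c + 2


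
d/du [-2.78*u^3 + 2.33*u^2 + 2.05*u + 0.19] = -8.34*u^2 + 4.66*u + 2.05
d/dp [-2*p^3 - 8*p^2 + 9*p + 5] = -6*p^2 - 16*p + 9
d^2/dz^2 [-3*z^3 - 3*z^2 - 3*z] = -18*z - 6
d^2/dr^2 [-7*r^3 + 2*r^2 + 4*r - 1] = 4 - 42*r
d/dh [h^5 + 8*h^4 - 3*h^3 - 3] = h^2*(5*h^2 + 32*h - 9)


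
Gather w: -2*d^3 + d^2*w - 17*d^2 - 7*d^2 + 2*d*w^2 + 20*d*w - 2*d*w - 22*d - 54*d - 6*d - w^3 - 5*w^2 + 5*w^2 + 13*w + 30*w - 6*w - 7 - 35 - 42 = -2*d^3 - 24*d^2 + 2*d*w^2 - 82*d - w^3 + w*(d^2 + 18*d + 37) - 84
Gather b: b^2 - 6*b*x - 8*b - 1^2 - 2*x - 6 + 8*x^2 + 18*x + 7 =b^2 + b*(-6*x - 8) + 8*x^2 + 16*x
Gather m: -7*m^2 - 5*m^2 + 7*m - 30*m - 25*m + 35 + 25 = -12*m^2 - 48*m + 60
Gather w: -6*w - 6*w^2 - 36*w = -6*w^2 - 42*w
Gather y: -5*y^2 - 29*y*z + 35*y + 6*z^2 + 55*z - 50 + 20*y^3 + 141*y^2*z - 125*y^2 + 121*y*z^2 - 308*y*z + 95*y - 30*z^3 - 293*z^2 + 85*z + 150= 20*y^3 + y^2*(141*z - 130) + y*(121*z^2 - 337*z + 130) - 30*z^3 - 287*z^2 + 140*z + 100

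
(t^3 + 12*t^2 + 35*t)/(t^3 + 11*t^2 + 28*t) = (t + 5)/(t + 4)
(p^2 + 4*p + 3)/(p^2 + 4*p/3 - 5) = 3*(p + 1)/(3*p - 5)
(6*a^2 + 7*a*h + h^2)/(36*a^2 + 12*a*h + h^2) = (a + h)/(6*a + h)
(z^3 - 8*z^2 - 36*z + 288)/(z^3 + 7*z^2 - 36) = (z^2 - 14*z + 48)/(z^2 + z - 6)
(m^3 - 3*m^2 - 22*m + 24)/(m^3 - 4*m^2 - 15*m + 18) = (m + 4)/(m + 3)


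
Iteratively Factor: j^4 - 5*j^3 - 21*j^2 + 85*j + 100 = (j + 1)*(j^3 - 6*j^2 - 15*j + 100) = (j - 5)*(j + 1)*(j^2 - j - 20) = (j - 5)^2*(j + 1)*(j + 4)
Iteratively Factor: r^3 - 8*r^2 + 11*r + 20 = (r + 1)*(r^2 - 9*r + 20) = (r - 4)*(r + 1)*(r - 5)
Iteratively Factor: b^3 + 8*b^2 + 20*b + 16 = (b + 2)*(b^2 + 6*b + 8) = (b + 2)^2*(b + 4)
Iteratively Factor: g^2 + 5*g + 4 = (g + 4)*(g + 1)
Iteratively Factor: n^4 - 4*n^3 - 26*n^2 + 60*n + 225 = (n - 5)*(n^3 + n^2 - 21*n - 45) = (n - 5)^2*(n^2 + 6*n + 9) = (n - 5)^2*(n + 3)*(n + 3)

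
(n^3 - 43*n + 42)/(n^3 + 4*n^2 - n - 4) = (n^2 + n - 42)/(n^2 + 5*n + 4)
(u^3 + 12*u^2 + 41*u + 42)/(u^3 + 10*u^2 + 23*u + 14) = (u + 3)/(u + 1)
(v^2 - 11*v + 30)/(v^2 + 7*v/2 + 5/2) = 2*(v^2 - 11*v + 30)/(2*v^2 + 7*v + 5)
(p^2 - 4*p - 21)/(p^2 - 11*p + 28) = (p + 3)/(p - 4)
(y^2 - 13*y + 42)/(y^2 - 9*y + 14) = (y - 6)/(y - 2)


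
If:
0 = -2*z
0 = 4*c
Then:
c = 0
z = 0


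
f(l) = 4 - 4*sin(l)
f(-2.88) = 5.03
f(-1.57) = 8.00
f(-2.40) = 6.70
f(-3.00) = 4.56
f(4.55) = 7.95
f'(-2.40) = 2.95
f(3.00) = 3.44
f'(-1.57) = -0.00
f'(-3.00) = 3.96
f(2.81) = 2.70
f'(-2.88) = 3.86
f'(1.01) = -2.13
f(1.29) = 0.16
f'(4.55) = 0.65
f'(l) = -4*cos(l)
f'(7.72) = -0.53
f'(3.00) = 3.96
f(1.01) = 0.61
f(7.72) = 0.04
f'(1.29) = -1.11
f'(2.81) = 3.78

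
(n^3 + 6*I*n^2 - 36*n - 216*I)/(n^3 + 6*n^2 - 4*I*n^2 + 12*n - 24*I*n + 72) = (n^2 + 6*n*(-1 + I) - 36*I)/(n^2 - 4*I*n + 12)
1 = 1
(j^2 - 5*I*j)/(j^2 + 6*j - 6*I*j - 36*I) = j*(j - 5*I)/(j^2 + 6*j*(1 - I) - 36*I)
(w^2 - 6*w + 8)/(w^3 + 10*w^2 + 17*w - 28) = (w^2 - 6*w + 8)/(w^3 + 10*w^2 + 17*w - 28)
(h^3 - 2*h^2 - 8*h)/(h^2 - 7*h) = (h^2 - 2*h - 8)/(h - 7)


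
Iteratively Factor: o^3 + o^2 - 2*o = (o)*(o^2 + o - 2) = o*(o + 2)*(o - 1)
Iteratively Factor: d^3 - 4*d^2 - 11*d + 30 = (d - 5)*(d^2 + d - 6) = (d - 5)*(d - 2)*(d + 3)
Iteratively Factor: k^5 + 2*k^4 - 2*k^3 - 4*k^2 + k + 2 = (k - 1)*(k^4 + 3*k^3 + k^2 - 3*k - 2) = (k - 1)*(k + 2)*(k^3 + k^2 - k - 1) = (k - 1)*(k + 1)*(k + 2)*(k^2 - 1) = (k - 1)*(k + 1)^2*(k + 2)*(k - 1)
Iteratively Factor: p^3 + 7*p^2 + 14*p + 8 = (p + 1)*(p^2 + 6*p + 8) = (p + 1)*(p + 4)*(p + 2)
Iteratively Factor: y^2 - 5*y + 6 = (y - 3)*(y - 2)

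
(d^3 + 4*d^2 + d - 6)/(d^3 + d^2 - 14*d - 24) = (d - 1)/(d - 4)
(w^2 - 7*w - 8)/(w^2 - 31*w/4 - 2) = 4*(w + 1)/(4*w + 1)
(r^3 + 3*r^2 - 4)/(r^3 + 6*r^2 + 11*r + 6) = (r^2 + r - 2)/(r^2 + 4*r + 3)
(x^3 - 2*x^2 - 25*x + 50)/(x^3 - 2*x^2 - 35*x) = (x^2 - 7*x + 10)/(x*(x - 7))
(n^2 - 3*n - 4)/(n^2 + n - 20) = (n + 1)/(n + 5)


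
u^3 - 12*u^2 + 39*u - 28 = (u - 7)*(u - 4)*(u - 1)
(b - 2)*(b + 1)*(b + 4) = b^3 + 3*b^2 - 6*b - 8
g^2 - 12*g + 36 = (g - 6)^2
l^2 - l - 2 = (l - 2)*(l + 1)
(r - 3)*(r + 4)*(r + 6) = r^3 + 7*r^2 - 6*r - 72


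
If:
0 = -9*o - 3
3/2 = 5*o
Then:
No Solution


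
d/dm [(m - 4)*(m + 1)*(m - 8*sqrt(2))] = 3*m^2 - 16*sqrt(2)*m - 6*m - 4 + 24*sqrt(2)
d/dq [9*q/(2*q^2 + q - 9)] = 9*(2*q^2 - q*(4*q + 1) + q - 9)/(2*q^2 + q - 9)^2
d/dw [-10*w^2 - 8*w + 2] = -20*w - 8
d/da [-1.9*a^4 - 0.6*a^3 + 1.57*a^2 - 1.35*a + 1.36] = -7.6*a^3 - 1.8*a^2 + 3.14*a - 1.35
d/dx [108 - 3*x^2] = -6*x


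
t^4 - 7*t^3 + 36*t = t*(t - 6)*(t - 3)*(t + 2)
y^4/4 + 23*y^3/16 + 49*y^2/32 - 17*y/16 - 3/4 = (y/4 + 1)*(y - 3/4)*(y + 1/2)*(y + 2)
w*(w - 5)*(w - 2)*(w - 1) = w^4 - 8*w^3 + 17*w^2 - 10*w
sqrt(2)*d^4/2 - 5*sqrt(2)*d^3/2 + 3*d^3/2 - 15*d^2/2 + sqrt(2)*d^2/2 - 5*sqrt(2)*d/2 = d*(d - 5)*(d + sqrt(2)/2)*(sqrt(2)*d/2 + 1)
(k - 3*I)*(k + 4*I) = k^2 + I*k + 12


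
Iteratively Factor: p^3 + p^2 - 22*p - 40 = (p - 5)*(p^2 + 6*p + 8) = (p - 5)*(p + 4)*(p + 2)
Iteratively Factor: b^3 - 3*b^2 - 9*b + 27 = (b - 3)*(b^2 - 9) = (b - 3)*(b + 3)*(b - 3)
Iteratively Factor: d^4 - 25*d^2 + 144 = (d + 4)*(d^3 - 4*d^2 - 9*d + 36) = (d - 4)*(d + 4)*(d^2 - 9) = (d - 4)*(d - 3)*(d + 4)*(d + 3)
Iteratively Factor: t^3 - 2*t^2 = (t - 2)*(t^2) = t*(t - 2)*(t)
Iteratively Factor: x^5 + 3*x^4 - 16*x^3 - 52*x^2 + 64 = (x - 1)*(x^4 + 4*x^3 - 12*x^2 - 64*x - 64) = (x - 1)*(x + 4)*(x^3 - 12*x - 16) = (x - 1)*(x + 2)*(x + 4)*(x^2 - 2*x - 8) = (x - 4)*(x - 1)*(x + 2)*(x + 4)*(x + 2)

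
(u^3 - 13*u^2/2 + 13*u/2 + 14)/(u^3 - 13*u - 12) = (u - 7/2)/(u + 3)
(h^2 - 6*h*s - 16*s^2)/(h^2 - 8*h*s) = (h + 2*s)/h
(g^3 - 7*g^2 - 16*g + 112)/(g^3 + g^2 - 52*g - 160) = (g^2 - 11*g + 28)/(g^2 - 3*g - 40)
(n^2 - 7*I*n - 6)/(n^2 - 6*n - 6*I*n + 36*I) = (n - I)/(n - 6)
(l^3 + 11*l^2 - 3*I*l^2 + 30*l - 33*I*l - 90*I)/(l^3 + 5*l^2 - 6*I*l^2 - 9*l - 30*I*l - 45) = (l + 6)/(l - 3*I)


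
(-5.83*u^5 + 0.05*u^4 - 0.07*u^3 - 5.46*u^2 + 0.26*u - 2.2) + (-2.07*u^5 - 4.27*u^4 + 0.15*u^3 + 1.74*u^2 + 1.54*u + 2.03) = -7.9*u^5 - 4.22*u^4 + 0.08*u^3 - 3.72*u^2 + 1.8*u - 0.17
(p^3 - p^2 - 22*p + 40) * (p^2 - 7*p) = p^5 - 8*p^4 - 15*p^3 + 194*p^2 - 280*p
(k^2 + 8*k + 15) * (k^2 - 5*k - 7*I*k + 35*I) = k^4 + 3*k^3 - 7*I*k^3 - 25*k^2 - 21*I*k^2 - 75*k + 175*I*k + 525*I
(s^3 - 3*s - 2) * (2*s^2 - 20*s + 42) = 2*s^5 - 20*s^4 + 36*s^3 + 56*s^2 - 86*s - 84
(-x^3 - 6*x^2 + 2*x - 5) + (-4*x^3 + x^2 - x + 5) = -5*x^3 - 5*x^2 + x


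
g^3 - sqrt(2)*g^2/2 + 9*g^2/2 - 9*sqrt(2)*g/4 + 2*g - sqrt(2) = (g + 1/2)*(g + 4)*(g - sqrt(2)/2)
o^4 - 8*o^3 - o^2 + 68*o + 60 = (o - 6)*(o - 5)*(o + 1)*(o + 2)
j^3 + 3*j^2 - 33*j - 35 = (j - 5)*(j + 1)*(j + 7)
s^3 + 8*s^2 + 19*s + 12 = (s + 1)*(s + 3)*(s + 4)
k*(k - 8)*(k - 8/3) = k^3 - 32*k^2/3 + 64*k/3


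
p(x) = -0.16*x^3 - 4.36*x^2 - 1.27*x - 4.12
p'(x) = -0.48*x^2 - 8.72*x - 1.27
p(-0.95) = -6.71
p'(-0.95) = 6.58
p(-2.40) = -23.97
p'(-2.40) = 16.89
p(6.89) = -272.18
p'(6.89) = -84.14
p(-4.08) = -60.65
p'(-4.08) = 26.32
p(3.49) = -68.46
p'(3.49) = -37.55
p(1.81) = -21.65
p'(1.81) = -18.63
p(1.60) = -17.97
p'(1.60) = -16.45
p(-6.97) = -152.90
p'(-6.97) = 36.19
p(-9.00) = -229.21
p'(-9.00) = 38.33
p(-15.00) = -426.07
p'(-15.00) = 21.53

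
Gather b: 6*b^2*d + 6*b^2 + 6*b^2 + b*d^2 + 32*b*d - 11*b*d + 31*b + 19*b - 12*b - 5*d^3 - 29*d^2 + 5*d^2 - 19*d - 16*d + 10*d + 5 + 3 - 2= b^2*(6*d + 12) + b*(d^2 + 21*d + 38) - 5*d^3 - 24*d^2 - 25*d + 6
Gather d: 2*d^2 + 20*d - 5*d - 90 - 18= 2*d^2 + 15*d - 108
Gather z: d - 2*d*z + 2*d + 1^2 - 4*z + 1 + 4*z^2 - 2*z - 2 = 3*d + 4*z^2 + z*(-2*d - 6)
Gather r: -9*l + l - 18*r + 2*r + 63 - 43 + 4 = -8*l - 16*r + 24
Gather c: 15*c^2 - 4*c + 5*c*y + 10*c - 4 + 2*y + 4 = 15*c^2 + c*(5*y + 6) + 2*y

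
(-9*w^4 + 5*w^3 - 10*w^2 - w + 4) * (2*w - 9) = -18*w^5 + 91*w^4 - 65*w^3 + 88*w^2 + 17*w - 36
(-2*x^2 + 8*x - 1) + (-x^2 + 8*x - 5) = -3*x^2 + 16*x - 6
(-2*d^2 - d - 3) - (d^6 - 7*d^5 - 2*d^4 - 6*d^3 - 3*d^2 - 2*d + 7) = -d^6 + 7*d^5 + 2*d^4 + 6*d^3 + d^2 + d - 10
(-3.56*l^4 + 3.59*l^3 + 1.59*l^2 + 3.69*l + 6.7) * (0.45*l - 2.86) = -1.602*l^5 + 11.7971*l^4 - 9.5519*l^3 - 2.8869*l^2 - 7.5384*l - 19.162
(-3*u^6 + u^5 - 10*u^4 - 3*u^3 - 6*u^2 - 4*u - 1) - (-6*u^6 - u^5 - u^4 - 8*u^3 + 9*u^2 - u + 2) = 3*u^6 + 2*u^5 - 9*u^4 + 5*u^3 - 15*u^2 - 3*u - 3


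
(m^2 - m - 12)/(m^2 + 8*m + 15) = (m - 4)/(m + 5)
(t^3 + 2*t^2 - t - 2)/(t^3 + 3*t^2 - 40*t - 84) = (t^2 - 1)/(t^2 + t - 42)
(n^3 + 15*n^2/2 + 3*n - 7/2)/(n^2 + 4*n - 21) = (2*n^2 + n - 1)/(2*(n - 3))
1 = 1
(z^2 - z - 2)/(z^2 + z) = (z - 2)/z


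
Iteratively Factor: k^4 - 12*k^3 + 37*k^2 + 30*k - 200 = (k - 5)*(k^3 - 7*k^2 + 2*k + 40) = (k - 5)*(k + 2)*(k^2 - 9*k + 20) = (k - 5)^2*(k + 2)*(k - 4)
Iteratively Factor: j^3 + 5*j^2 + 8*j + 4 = (j + 2)*(j^2 + 3*j + 2) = (j + 1)*(j + 2)*(j + 2)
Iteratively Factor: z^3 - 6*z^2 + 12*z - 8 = (z - 2)*(z^2 - 4*z + 4) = (z - 2)^2*(z - 2)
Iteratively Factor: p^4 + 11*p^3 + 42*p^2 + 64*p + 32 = (p + 4)*(p^3 + 7*p^2 + 14*p + 8) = (p + 4)^2*(p^2 + 3*p + 2) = (p + 2)*(p + 4)^2*(p + 1)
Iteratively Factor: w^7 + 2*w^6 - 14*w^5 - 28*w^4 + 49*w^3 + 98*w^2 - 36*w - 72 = (w + 3)*(w^6 - w^5 - 11*w^4 + 5*w^3 + 34*w^2 - 4*w - 24) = (w - 3)*(w + 3)*(w^5 + 2*w^4 - 5*w^3 - 10*w^2 + 4*w + 8) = (w - 3)*(w - 2)*(w + 3)*(w^4 + 4*w^3 + 3*w^2 - 4*w - 4) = (w - 3)*(w - 2)*(w - 1)*(w + 3)*(w^3 + 5*w^2 + 8*w + 4) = (w - 3)*(w - 2)*(w - 1)*(w + 1)*(w + 3)*(w^2 + 4*w + 4) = (w - 3)*(w - 2)*(w - 1)*(w + 1)*(w + 2)*(w + 3)*(w + 2)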